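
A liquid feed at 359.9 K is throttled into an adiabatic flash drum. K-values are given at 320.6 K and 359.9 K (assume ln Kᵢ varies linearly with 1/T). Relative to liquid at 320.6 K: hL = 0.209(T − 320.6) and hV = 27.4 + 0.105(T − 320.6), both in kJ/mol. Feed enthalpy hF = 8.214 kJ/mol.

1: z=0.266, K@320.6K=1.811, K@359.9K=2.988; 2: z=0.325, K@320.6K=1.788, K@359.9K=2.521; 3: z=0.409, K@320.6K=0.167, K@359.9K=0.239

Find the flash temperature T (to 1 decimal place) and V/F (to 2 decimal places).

Adiabatic flash: solve Rachford–Rice at each trial T, then check hF = ψ·hV(T) + (1−ψ)·hL(T).
  T = 320.6 K: K = (1.811, 1.788, 0.167), RR gives ψ = 0.197, H_out = 5.402 kJ/mol
  T = 359.9 K: K = (2.988, 2.521, 0.239), RR gives ψ = 0.538, H_out = 20.763 kJ/mol
  T = 340.2 K: K = (2.359, 2.143, 0.202), RR gives ψ = 0.410, H_out = 14.489 kJ/mol
  T = 330.4 K: K = (2.075, 1.963, 0.184), RR gives ψ = 0.320, H_out = 10.501 kJ/mol
  T = 325.5 K: K = (1.940, 1.875, 0.175), RR gives ψ = 0.264, H_out = 8.133 kJ/mol
  T = 327.9 K: K = (2.006, 1.918, 0.180), RR gives ψ = 0.293, H_out = 9.331 kJ/mol
Linear interpolation between T = 325.5 (H_out = 8.133) and T = 327.9 (H_out = 9.331) on hF = 8.214 gives T ≈ 325.7 K, at which ψ = 0.27.

T = 325.7 K, V/F = 0.27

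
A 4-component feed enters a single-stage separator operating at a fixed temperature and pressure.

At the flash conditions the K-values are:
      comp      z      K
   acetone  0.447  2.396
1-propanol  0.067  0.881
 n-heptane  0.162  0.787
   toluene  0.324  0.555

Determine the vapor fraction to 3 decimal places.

ψ = 0.857

Newton–Raphson from ψ = 0.5:
  ψ = 0.500: g = 0.1350, g' = -0.419 → ψ = 0.822
  ψ = 0.822: g = 0.0124, g' = -0.360 → ψ = 0.857
Converged at ψ = 0.857.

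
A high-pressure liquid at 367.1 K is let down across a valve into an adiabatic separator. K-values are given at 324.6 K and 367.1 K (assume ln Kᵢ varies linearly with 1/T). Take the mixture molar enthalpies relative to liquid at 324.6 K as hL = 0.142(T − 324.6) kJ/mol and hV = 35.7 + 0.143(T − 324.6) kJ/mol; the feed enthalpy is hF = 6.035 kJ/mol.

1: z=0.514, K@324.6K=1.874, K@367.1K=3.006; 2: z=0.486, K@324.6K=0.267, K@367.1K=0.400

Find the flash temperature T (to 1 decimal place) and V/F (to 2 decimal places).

Adiabatic flash: solve Rachford–Rice at each trial T, then check hF = ψ·hV(T) + (1−ψ)·hL(T).
  T = 324.6 K: K = (1.874, 0.267), RR gives ψ = 0.145, H_out = 5.182 kJ/mol
  T = 367.1 K: K = (3.006, 0.400), RR gives ψ = 0.614, H_out = 27.995 kJ/mol
  T = 345.9 K: K = (2.409, 0.331), RR gives ψ = 0.424, H_out = 18.154 kJ/mol
  T = 335.2 K: K = (2.132, 0.298), RR gives ψ = 0.303, H_out = 12.329 kJ/mol
  T = 329.9 K: K = (2.001, 0.282), RR gives ψ = 0.231, H_out = 8.992 kJ/mol
  T = 327.2 K: K = (1.936, 0.275), RR gives ψ = 0.189, H_out = 7.122 kJ/mol
  T = 325.9 K: K = (1.905, 0.271), RR gives ψ = 0.168, H_out = 6.171 kJ/mol
Linear interpolation between T = 324.6 (H_out = 5.182) and T = 325.9 (H_out = 6.171) on hF = 6.035 gives T ≈ 325.7 K, at which ψ = 0.16.

T = 325.7 K, V/F = 0.16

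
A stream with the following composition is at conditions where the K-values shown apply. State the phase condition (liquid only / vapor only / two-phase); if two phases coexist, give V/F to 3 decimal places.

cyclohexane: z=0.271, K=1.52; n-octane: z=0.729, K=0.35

liquid only

ΣzᵢKᵢ = 0.667; Σzᵢ/Kᵢ = 2.261.
Since ΣzᵢKᵢ < 1 the mixture is below its bubble point — single liquid phase.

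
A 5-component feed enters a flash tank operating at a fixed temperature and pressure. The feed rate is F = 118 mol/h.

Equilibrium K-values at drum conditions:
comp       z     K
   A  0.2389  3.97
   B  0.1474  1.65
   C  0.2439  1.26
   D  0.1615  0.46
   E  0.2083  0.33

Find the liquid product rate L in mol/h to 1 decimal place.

Newton–Raphson from V/F = 0.47:
  V/F = 0.4700: g = 0.10546, g' = -0.7005 → V/F = 0.6205
  V/F = 0.6205: g = 0.00241, g' = -0.6850 → V/F = 0.6241
Converged at V/F = 0.6241.
Then V = V/F·F = 0.6241·118 = 73.6 mol/h and L = F − V = 44.4 mol/h.

L = 44.4 mol/h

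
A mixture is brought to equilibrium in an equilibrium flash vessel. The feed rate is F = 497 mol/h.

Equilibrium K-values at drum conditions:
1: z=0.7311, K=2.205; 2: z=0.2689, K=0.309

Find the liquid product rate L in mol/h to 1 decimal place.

L = 82.1 mol/h

Material balance + equilibrium reduce to Σ zᵢ(Kᵢ−1)/(1+V/F(Kᵢ−1)) = 0.
Feasibility: ΣzᵢKᵢ = 1.6952, Σzᵢ/Kᵢ = 1.2018 — both > 1, two phases present.
Newton–Raphson from V/F = 0.69:
  V/F = 0.6900: g = 0.12589, g' = -0.7855 → V/F = 0.8503
  V/F = 0.8503: g = -0.01534, g' = -1.0137 → V/F = 0.8351
  V/F = 0.8351: g = -0.00025, g' = -0.9815 → V/F = 0.8349
Converged at V/F = 0.8349.
Then V = V/F·F = 0.8349·497 = 414.9 mol/h and L = F − V = 82.1 mol/h.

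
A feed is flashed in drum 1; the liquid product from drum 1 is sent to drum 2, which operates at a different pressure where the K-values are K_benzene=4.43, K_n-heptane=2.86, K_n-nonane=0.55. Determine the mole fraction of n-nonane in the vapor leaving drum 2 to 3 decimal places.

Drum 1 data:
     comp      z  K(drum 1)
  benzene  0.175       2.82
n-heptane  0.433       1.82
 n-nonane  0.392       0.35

Drum 1:
Rachford–Rice: g(ψ₁) = Σ zᵢ(Kᵢ−1)/(1+ψ₁(Kᵢ−1)) = 0.
g(0) = ΣzᵢKᵢ − 1 = 0.419 and g(1) = 1 − Σzᵢ/Kᵢ = -0.420, so a root lies in (0, 1).
Newton iteration, ψ₁⁰ = 0.5:
  ψ₁ = 0.500: g = 0.0411, g' = -0.669 → ψ₁ = 0.561
Converged at ψ₁ = 0.561.
Drum-1 compositions:
  benzene: x = 0.087, y = 0.244
  n-heptane: x = 0.297, y = 0.540
  n-nonane: x = 0.617, y = 0.216
Drum-2 feed = drum-1 liquid: z₂ = (0.0866, 0.2966, 0.6167).
Drum 2:
Rachford–Rice: g(ψ₂) = Σ zᵢ(Kᵢ−1)/(1+ψ₂(Kᵢ−1)) = 0.
Check two-phase: ΣzᵢKᵢ = 1.571 > 1 and Σzᵢ/Kᵢ = 1.245 > 1, so g(0) = 0.571 > 0 and g(1) = -0.245 < 0.
Newton–Raphson from ψ₂ = 0.5:
  ψ₂ = 0.500: g = 0.0372, g' = -0.622 → ψ₂ = 0.560
  ψ₂ = 0.560: g = 0.0010, g' = -0.589 → ψ₂ = 0.562
Converged at ψ₂ = 0.562.
  benzene: x = 0.030, y = 0.131
  n-heptane: x = 0.145, y = 0.415
  n-nonane: x = 0.825, y = 0.454

y_n-nonane (drum 2) = 0.454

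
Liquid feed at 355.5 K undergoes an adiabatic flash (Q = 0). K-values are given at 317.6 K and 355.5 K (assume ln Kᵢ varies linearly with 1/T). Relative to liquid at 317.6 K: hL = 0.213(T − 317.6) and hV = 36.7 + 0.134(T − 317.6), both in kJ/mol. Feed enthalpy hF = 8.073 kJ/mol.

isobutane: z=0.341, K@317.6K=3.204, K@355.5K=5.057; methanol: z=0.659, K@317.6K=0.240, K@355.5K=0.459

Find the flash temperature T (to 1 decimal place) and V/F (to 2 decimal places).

T = 322.7 K, V/F = 0.19

Adiabatic flash: solve Rachford–Rice at each trial T, then check hF = ψ·hV(T) + (1−ψ)·hL(T).
  T = 317.6 K: K = (3.204, 0.240), RR gives ψ = 0.150, H_out = 5.493 kJ/mol
  T = 355.5 K: K = (5.057, 0.459), RR gives ψ = 0.468, H_out = 23.843 kJ/mol
  T = 336.6 K: K = (4.080, 0.338), RR gives ψ = 0.301, H_out = 14.655 kJ/mol
  T = 327.1 K: K = (3.628, 0.286), RR gives ψ = 0.227, H_out = 10.187 kJ/mol
  T = 322.4 K: K = (3.415, 0.263), RR gives ψ = 0.190, H_out = 7.910 kJ/mol
  T = 324.8 K: K = (3.523, 0.275), RR gives ψ = 0.209, H_out = 9.082 kJ/mol
Linear interpolation between T = 322.4 (H_out = 7.910) and T = 324.8 (H_out = 9.082) on hF = 8.073 gives T ≈ 322.7 K, at which ψ = 0.19.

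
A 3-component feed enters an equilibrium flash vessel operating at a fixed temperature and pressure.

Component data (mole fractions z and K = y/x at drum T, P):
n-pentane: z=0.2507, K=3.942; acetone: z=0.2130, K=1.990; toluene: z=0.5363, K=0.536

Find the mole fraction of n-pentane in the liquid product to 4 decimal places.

Newton iteration, V/F⁰ = 0.42:
  V/F = 0.4200: g = 0.16977, g' = -0.7164 → V/F = 0.6570
  V/F = 0.6570: g = 0.02129, g' = -0.5678 → V/F = 0.6945
  V/F = 0.6945: g = 0.00018, g' = -0.5590 → V/F = 0.6948
Converged at V/F = 0.6948.
Compositions from xᵢ = zᵢ/(1+V/F(Kᵢ−1)), yᵢ = Kᵢxᵢ:
  n-pentane: x = 0.0824, y = 0.3247
  acetone: x = 0.1262, y = 0.2511
  toluene: x = 0.7914, y = 0.4242

x_n-pentane = 0.0824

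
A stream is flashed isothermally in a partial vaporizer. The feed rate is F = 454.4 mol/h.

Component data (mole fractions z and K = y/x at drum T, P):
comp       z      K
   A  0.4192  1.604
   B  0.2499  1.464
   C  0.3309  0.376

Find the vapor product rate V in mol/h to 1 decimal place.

Let ψ = V/F and solve Σ zᵢ(Kᵢ−1)/(1+ψ(Kᵢ−1)) = 0.
g(0) = ΣzᵢKᵢ − 1 = 0.1627 and g(1) = 1 − Σzᵢ/Kᵢ = -0.3121, so a root lies in (0, 1).
Newton–Raphson from ψ = 0.38:
  ψ = 0.3800: g = 0.03384, g' = -0.3614 → ψ = 0.4736
  ψ = 0.4736: g = -0.00117, g' = -0.3883 → ψ = 0.4706
Converged at ψ = 0.4706.
Then V = ψ·F = 0.4706·454.4 = 213.8 mol/h and L = F − V = 240.6 mol/h.

V = 213.8 mol/h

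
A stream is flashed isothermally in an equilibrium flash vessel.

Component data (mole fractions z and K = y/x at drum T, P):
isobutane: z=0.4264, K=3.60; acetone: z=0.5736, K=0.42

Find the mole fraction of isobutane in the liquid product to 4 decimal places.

x_isobutane = 0.1824

Rachford–Rice: g(ψ) = Σ zᵢ(Kᵢ−1)/(1+ψ(Kᵢ−1)) = 0.
Feasibility: ΣzᵢKᵢ = 1.7760, Σzᵢ/Kᵢ = 1.4842 — both > 1, two phases present.
Binary case is linear: z₁(K₁−1)(1+ψ(K₂−1)) + z₂(K₂−1)(1+ψ(K₁−1)) = 0
⇒ ψ = [z₁(K₁−1)+z₂(K₂−1)] / [−(K₁−1)(K₂−1)] = 0.77595/1.50800 = 0.5146
Compositions from xᵢ = zᵢ/(1+ψ(Kᵢ−1)), yᵢ = Kᵢxᵢ:
  isobutane: x = 0.1824, y = 0.6566
  acetone: x = 0.8176, y = 0.3434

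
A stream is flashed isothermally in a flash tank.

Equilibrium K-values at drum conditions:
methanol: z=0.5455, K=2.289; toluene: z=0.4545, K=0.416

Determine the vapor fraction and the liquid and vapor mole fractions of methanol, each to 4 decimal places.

ψ = 0.5815, x_methanol = 0.3118, y_methanol = 0.7137

Let ψ = V/F and solve Σ zᵢ(Kᵢ−1)/(1+ψ(Kᵢ−1)) = 0.
Feasibility: ΣzᵢKᵢ = 1.4377, Σzᵢ/Kᵢ = 1.3309 — both > 1, two phases present.
Binary case is linear: z₁(K₁−1)(1+ψ(K₂−1)) + z₂(K₂−1)(1+ψ(K₁−1)) = 0
⇒ ψ = [z₁(K₁−1)+z₂(K₂−1)] / [−(K₁−1)(K₂−1)] = 0.43772/0.75278 = 0.5815
Compositions from xᵢ = zᵢ/(1+ψ(Kᵢ−1)), yᵢ = Kᵢxᵢ:
  methanol: x = 0.3118, y = 0.7137
  toluene: x = 0.6882, y = 0.2863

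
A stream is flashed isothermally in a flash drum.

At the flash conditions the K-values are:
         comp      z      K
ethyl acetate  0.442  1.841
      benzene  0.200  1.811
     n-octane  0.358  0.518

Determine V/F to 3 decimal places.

Material balance + equilibrium reduce to Σ zᵢ(Kᵢ−1)/(1+V/F(Kᵢ−1)) = 0.
Check two-phase: ΣzᵢKᵢ = 1.361 > 1 and Σzᵢ/Kᵢ = 1.042 > 1, so g(0) = 0.361 > 0 and g(1) = -0.042 < 0.
Newton iteration, V/F⁰ = 0.5:
  V/F = 0.500: g = 0.1497, g' = -0.366 → V/F = 0.909
  V/F = 0.909: g = -0.0032, g' = -0.408 → V/F = 0.901
Converged at V/F = 0.901.

V/F = 0.901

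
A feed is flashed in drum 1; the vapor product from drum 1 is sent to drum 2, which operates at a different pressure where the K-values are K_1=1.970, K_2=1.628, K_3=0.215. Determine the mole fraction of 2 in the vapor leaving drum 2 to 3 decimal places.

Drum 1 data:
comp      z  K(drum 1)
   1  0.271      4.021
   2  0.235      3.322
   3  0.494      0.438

y_2 (drum 2) = 0.389

Drum 1:
Material balance + equilibrium reduce to Σ zᵢ(Kᵢ−1)/(1+ψ₁(Kᵢ−1)) = 0.
Check two-phase: ΣzᵢKᵢ = 2.087 > 1 and Σzᵢ/Kᵢ = 1.266 > 1, so g(0) = 1.087 > 0 and g(1) = -0.266 < 0.
Newton–Raphson from ψ₁ = 0.5:
  ψ₁ = 0.500: g = 0.1925, g' = -0.966 → ψ₁ = 0.699
  ψ₁ = 0.699: g = 0.0136, g' = -0.863 → ψ₁ = 0.715
Converged at ψ₁ = 0.715.
Drum-1 compositions:
  1: x = 0.086, y = 0.345
  2: x = 0.088, y = 0.293
  3: x = 0.826, y = 0.362
Drum-2 feed = drum-1 vapor: z₂ = (0.3448, 0.2934, 0.3618).
Drum 2:
Newton iteration, ψ₂⁰ = 0.43:
  ψ₂ = 0.430: g = -0.0476, g' = -0.741 → ψ₂ = 0.366
  ψ₂ = 0.366: g = -0.0017, g' = -0.692 → ψ₂ = 0.363
Converged at ψ₂ = 0.363.
  1: x = 0.255, y = 0.502
  2: x = 0.239, y = 0.389
  3: x = 0.506, y = 0.109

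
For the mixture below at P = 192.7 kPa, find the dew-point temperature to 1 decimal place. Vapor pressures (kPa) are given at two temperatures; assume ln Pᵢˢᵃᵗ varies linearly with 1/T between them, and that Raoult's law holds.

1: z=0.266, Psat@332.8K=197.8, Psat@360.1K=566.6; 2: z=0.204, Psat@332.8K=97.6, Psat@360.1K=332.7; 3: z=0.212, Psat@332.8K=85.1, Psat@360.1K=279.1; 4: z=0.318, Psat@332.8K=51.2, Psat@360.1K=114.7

T = 356.5 K

Dew-point temperature: Σzᵢ·P/Pᵢˢᵃᵗ(T) = 1. Interpolate ln Pᵢˢᵃᵗ = aᵢ + bᵢ/T.
  T = 332.8 K: ΣzᵢP/Pᵢˢᵃᵗ = 2.3388
  T = 360.1 K: ΣzᵢP/Pᵢˢᵃᵗ = 0.8892
  T = 346.5 K: ΣzᵢP/Pᵢˢᵃᵗ = 1.4064
  T = 353.3 K: ΣzᵢP/Pᵢˢᵃᵗ = 1.1123
  T = 356.7 K: ΣzᵢP/Pᵢˢᵃᵗ = 0.9933
  T = 355.0 K: ΣzᵢP/Pᵢˢᵃᵗ = 1.0508
Interpolating between 355.0 K and 356.7 K gives T ≈ 356.5 K.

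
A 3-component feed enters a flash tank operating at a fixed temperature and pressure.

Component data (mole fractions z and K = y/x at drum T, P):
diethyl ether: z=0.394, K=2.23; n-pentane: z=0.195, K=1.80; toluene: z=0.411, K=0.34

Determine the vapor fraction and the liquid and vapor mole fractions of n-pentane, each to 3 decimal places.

Iterate (Newton) starting at ψ = 0.5:
  ψ = 0.500: g = 0.0066, g' = -0.691 → ψ = 0.510
Converged at ψ = 0.510.
Compositions from xᵢ = zᵢ/(1+ψ(Kᵢ−1)), yᵢ = Kᵢxᵢ:
  diethyl ether: x = 0.242, y = 0.540
  n-pentane: x = 0.139, y = 0.249
  toluene: x = 0.619, y = 0.211

ψ = 0.510, x_n-pentane = 0.139, y_n-pentane = 0.249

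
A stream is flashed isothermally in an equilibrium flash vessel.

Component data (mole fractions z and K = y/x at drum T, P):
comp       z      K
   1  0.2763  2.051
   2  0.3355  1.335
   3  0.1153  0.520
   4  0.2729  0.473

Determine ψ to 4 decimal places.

ψ = 0.5535

Let ψ = V/F and solve Σ zᵢ(Kᵢ−1)/(1+ψ(Kᵢ−1)) = 0.
Check two-phase: ΣzᵢKᵢ = 1.2036 > 1 and Σzᵢ/Kᵢ = 1.1847 > 1, so g(0) = 0.2036 > 0 and g(1) = -0.1847 < 0.
Iterate (Newton) starting at ψ = 0.38:
  ψ = 0.3800: g = 0.05969, g' = -0.3437 → ψ = 0.5537
  ψ = 0.5537: g = -0.00007, g' = -0.3491 → ψ = 0.5535
Converged at ψ = 0.5535.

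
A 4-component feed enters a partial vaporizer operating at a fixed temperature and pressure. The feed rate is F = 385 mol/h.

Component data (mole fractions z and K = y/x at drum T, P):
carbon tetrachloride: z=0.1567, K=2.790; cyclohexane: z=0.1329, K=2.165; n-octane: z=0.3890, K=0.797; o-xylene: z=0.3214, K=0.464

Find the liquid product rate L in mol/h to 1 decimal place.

Newton–Raphson from β = 0.5:
  β = 0.5000: g = -0.07737, g' = -0.4040 → β = 0.3085
  β = 0.3085: g = 0.00396, g' = -0.4568 → β = 0.3172
Converged at β = 0.3172.
Then V = β·F = 0.3172·385 = 122.1 mol/h and L = F − V = 262.9 mol/h.

L = 262.9 mol/h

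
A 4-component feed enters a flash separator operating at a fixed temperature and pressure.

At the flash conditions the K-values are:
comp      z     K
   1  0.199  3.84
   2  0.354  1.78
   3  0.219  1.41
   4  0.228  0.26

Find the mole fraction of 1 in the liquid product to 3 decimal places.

x_1 = 0.061

Newton–Raphson from V/F = 0.5:
  V/F = 0.500: g = 0.2389, g' = -0.725 → V/F = 0.829
  V/F = 0.829: g = -0.0336, g' = -1.079 → V/F = 0.798
  V/F = 0.798: g = -0.0013, g' = -0.998 → V/F = 0.797
Converged at V/F = 0.797.
Compositions from xᵢ = zᵢ/(1+V/F(Kᵢ−1)), yᵢ = Kᵢxᵢ:
  1: x = 0.061, y = 0.234
  2: x = 0.218, y = 0.389
  3: x = 0.165, y = 0.233
  4: x = 0.556, y = 0.144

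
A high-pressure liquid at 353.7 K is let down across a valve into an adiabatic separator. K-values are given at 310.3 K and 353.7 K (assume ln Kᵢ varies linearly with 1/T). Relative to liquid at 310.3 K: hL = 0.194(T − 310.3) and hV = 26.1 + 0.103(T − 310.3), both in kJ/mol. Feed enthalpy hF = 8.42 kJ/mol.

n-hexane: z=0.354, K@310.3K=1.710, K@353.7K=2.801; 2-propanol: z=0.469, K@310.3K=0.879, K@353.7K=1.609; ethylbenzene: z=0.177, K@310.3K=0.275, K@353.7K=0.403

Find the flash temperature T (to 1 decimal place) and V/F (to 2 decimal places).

Adiabatic flash: solve Rachford–Rice at each trial T, then check hF = ψ·hV(T) + (1−ψ)·hL(T).
  T = 310.3 K: K = (1.710, 0.879, 0.275), RR gives ψ = 0.243, H_out = 6.354 kJ/mol
  T = 353.7 K: K = (2.801, 1.609, 0.403), RR gives ψ = 1.000, H_out = 30.570 kJ/mol
  T = 332.0 K: K = (2.224, 1.213, 0.337), RR gives ψ = 0.899, H_out = 25.888 kJ/mol
  T = 321.1 K: K = (1.958, 1.037, 0.305), RR gives ψ = 0.655, H_out = 18.540 kJ/mol
  T = 315.7 K: K = (1.832, 0.956, 0.290), RR gives ψ = 0.477, H_out = 13.253 kJ/mol
  T = 313.0 K: K = (1.770, 0.917, 0.282), RR gives ψ = 0.367, H_out = 10.024 kJ/mol
  T = 311.6 K: K = (1.739, 0.897, 0.279), RR gives ψ = 0.305, H_out = 8.178 kJ/mol
Linear interpolation between T = 311.6 (H_out = 8.178) and T = 313.0 (H_out = 10.024) on hF = 8.42 gives T ≈ 311.8 K, at which ψ = 0.31.

T = 311.8 K, V/F = 0.31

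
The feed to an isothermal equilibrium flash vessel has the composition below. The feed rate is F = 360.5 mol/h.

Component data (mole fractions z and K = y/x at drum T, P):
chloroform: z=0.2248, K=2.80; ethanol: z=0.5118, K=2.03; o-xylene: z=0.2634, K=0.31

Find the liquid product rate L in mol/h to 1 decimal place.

L = 53.5 mol/h

Let ψ = V/F and solve Σ zᵢ(Kᵢ−1)/(1+ψ(Kᵢ−1)) = 0.
g(0) = ΣzᵢKᵢ − 1 = 0.7500 and g(1) = 1 − Σzᵢ/Kᵢ = -0.1821, so a root lies in (0, 1).
Iterate (Newton) starting at ψ = 0.41:
  ψ = 0.4100: g = 0.35001, g' = -0.7534 → ψ = 0.8746
  ψ = 0.8746: g = -0.02380, g' = -1.0577 → ψ = 0.8521
  ψ = 0.8521: g = -0.00060, g' = -1.0060 → ψ = 0.8515
Converged at ψ = 0.8515.
Then V = ψ·F = 0.8515·360.5 = 307.0 mol/h and L = F − V = 53.5 mol/h.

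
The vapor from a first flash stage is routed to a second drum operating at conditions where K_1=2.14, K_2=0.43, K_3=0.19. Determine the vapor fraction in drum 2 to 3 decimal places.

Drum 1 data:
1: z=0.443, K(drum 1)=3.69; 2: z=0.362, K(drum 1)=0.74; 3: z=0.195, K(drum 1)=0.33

Drum 1:
Material balance + equilibrium reduce to Σ zᵢ(Kᵢ−1)/(1+ψ₁(Kᵢ−1)) = 0.
g(0) = ΣzᵢKᵢ − 1 = 0.967 and g(1) = 1 − Σzᵢ/Kᵢ = -0.200, so a root lies in (0, 1).
Iterate (Newton) starting at ψ₁ = 0.52:
  ψ₁ = 0.520: g = 0.1874, g' = -0.796 → ψ₁ = 0.755
  ψ₁ = 0.755: g = 0.0113, g' = -0.745 → ψ₁ = 0.771
Converged at ψ₁ = 0.771.
Drum-1 compositions:
  1: x = 0.144, y = 0.532
  2: x = 0.453, y = 0.335
  3: x = 0.403, y = 0.133
Drum-2 feed = drum-1 vapor: z₂ = (0.5320, 0.3350, 0.1330).
Drum 2:
Rachford–Rice: g(ψ₂) = Σ zᵢ(Kᵢ−1)/(1+ψ₂(Kᵢ−1)) = 0.
g(0) = ΣzᵢKᵢ − 1 = 0.308 and g(1) = 1 − Σzᵢ/Kᵢ = -0.728, so a root lies in (0, 1).
Newton iteration, ψ₂⁰ = 0.5:
  ψ₂ = 0.500: g = -0.0619, g' = -0.740 → ψ₂ = 0.416
  ψ₂ = 0.416: g = -0.0017, g' = -0.704 → ψ₂ = 0.414
Converged at ψ₂ = 0.414.
  1: x = 0.361, y = 0.773
  2: x = 0.438, y = 0.189
  3: x = 0.200, y = 0.038

V/F (drum 2) = 0.414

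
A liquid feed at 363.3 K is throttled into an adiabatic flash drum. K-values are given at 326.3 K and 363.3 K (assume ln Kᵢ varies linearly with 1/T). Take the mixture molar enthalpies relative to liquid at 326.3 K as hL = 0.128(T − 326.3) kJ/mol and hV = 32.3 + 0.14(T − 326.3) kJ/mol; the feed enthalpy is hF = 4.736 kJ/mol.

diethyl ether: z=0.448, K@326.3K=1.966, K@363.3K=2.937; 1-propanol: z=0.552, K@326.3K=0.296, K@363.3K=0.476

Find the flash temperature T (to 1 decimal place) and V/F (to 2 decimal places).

T = 330.2 K, V/F = 0.13

Adiabatic flash: solve Rachford–Rice at each trial T, then check hF = ψ·hV(T) + (1−ψ)·hL(T).
  T = 326.3 K: K = (1.966, 0.296), RR gives ψ = 0.065, H_out = 2.097 kJ/mol
  T = 363.3 K: K = (2.937, 0.476), RR gives ψ = 0.570, H_out = 23.400 kJ/mol
  T = 344.8 K: K = (2.429, 0.380), RR gives ψ = 0.336, H_out = 13.311 kJ/mol
  T = 335.6 K: K = (2.193, 0.337), RR gives ψ = 0.213, H_out = 8.088 kJ/mol
  T = 331.0 K: K = (2.079, 0.316), RR gives ψ = 0.144, H_out = 5.252 kJ/mol
  T = 328.6 K: K = (2.021, 0.306), RR gives ψ = 0.105, H_out = 3.680 kJ/mol
Linear interpolation between T = 328.6 (H_out = 3.680) and T = 331.0 (H_out = 5.252) on hF = 4.736 gives T ≈ 330.2 K, at which ψ = 0.13.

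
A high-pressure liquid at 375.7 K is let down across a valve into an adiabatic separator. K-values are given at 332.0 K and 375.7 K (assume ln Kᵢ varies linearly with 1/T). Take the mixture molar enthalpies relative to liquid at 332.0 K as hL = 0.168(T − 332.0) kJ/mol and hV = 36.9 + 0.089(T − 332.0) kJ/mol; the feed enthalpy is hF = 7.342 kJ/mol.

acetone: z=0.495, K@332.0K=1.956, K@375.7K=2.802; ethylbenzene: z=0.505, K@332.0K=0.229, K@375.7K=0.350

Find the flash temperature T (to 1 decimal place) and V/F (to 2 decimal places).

T = 337.5 K, V/F = 0.18

Adiabatic flash: solve Rachford–Rice at each trial T, then check hF = ψ·hV(T) + (1−ψ)·hL(T).
  T = 332.0 K: K = (1.956, 0.229), RR gives ψ = 0.114, H_out = 4.199 kJ/mol
  T = 375.7 K: K = (2.802, 0.350), RR gives ψ = 0.481, H_out = 23.440 kJ/mol
  T = 353.9 K: K = (2.368, 0.287), RR gives ψ = 0.325, H_out = 15.114 kJ/mol
  T = 342.9 K: K = (2.158, 0.257), RR gives ψ = 0.230, H_out = 10.128 kJ/mol
  T = 337.4 K: K = (2.055, 0.243), RR gives ψ = 0.175, H_out = 7.294 kJ/mol
  T = 340.1 K: K = (2.105, 0.250), RR gives ψ = 0.203, H_out = 8.720 kJ/mol
  T = 338.8 K: K = (2.081, 0.246), RR gives ψ = 0.190, H_out = 8.042 kJ/mol
Linear interpolation between T = 337.4 (H_out = 7.294) and T = 338.8 (H_out = 8.042) on hF = 7.342 gives T ≈ 337.5 K, at which ψ = 0.18.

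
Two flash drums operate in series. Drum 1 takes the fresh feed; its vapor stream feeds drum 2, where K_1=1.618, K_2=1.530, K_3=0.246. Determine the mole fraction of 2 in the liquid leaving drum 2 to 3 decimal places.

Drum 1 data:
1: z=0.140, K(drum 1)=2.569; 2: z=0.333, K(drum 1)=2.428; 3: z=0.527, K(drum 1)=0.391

Drum 1:
Let ψ₁ = V/F and solve Σ zᵢ(Kᵢ−1)/(1+ψ₁(Kᵢ−1)) = 0.
g(0) = ΣzᵢKᵢ − 1 = 0.374 and g(1) = 1 − Σzᵢ/Kᵢ = -0.539, so a root lies in (0, 1).
Newton iteration, ψ₁⁰ = 0.5:
  ψ₁ = 0.500: g = -0.0609, g' = -0.743 → ψ₁ = 0.418
Converged at ψ₁ = 0.418.
Drum-1 compositions:
  1: x = 0.085, y = 0.217
  2: x = 0.209, y = 0.506
  3: x = 0.707, y = 0.276
Drum-2 feed = drum-1 vapor: z₂ = (0.2172, 0.5064, 0.2764).
Drum 2:
Rachford–Rice: g(ψ₂) = Σ zᵢ(Kᵢ−1)/(1+ψ₂(Kᵢ−1)) = 0.
g(0) = ΣzᵢKᵢ − 1 = 0.194 and g(1) = 1 − Σzᵢ/Kᵢ = -0.589, so a root lies in (0, 1).
Newton–Raphson from ψ₂ = 0.5:
  ψ₂ = 0.500: g = -0.0198, g' = -0.542 → ψ₂ = 0.463
  ψ₂ = 0.463: g = -0.0005, g' = -0.513 → ψ₂ = 0.462
Converged at ψ₂ = 0.462.
  1: x = 0.169, y = 0.273
  2: x = 0.407, y = 0.622
  3: x = 0.424, y = 0.104

x_2 (drum 2) = 0.407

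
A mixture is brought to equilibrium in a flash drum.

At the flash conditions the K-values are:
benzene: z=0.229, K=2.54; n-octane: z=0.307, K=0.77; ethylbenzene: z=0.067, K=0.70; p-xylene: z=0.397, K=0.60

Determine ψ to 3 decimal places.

ψ = 0.204

Rachford–Rice: g(ψ) = Σ zᵢ(Kᵢ−1)/(1+ψ(Kᵢ−1)) = 0.
Check two-phase: ΣzᵢKᵢ = 1.103 > 1 and Σzᵢ/Kᵢ = 1.246 > 1, so g(0) = 0.103 > 0 and g(1) = -0.246 < 0.
Newton–Raphson from ψ = 0.5:
  ψ = 0.500: g = -0.1027, g' = -0.302 → ψ = 0.160
  ψ = 0.160: g = 0.0190, g' = -0.447 → ψ = 0.202
  ψ = 0.202: g = 0.0007, g' = -0.416 → ψ = 0.204
Converged at ψ = 0.204.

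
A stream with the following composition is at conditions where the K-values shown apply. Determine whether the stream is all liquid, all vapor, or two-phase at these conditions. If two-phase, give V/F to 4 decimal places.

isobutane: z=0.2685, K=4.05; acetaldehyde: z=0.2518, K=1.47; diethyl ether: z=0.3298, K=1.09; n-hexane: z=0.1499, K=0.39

ΣzᵢKᵢ = 1.8755; Σzᵢ/Kᵢ = 0.9245.
Since Σzᵢ/Kᵢ < 1 the mixture is above its dew point — single vapor phase.

all vapor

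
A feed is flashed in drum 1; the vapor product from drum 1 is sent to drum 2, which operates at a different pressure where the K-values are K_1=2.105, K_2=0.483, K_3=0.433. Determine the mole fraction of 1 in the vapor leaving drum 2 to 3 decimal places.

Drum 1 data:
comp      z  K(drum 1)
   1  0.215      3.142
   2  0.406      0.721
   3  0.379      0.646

Drum 1:
Material balance + equilibrium reduce to Σ zᵢ(Kᵢ−1)/(1+ψ₁(Kᵢ−1)) = 0.
g(0) = ΣzᵢKᵢ − 1 = 0.213 and g(1) = 1 − Σzᵢ/Kᵢ = -0.218, so a root lies in (0, 1).
Iterate (Newton) starting at ψ₁ = 0.5:
  ψ₁ = 0.500: g = -0.0723, g' = -0.343 → ψ₁ = 0.289
  ψ₁ = 0.289: g = 0.0117, g' = -0.473 → ψ₁ = 0.314
  ψ₁ = 0.314: g = 0.0003, g' = -0.451 → ψ₁ = 0.315
Converged at ψ₁ = 0.315.
Drum-1 compositions:
  1: x = 0.128, y = 0.404
  2: x = 0.445, y = 0.321
  3: x = 0.426, y = 0.276
Drum-2 feed = drum-1 vapor: z₂ = (0.4036, 0.3209, 0.2755).
Drum 2:
Newton iteration, ψ₂⁰ = 0.5:
  ψ₂ = 0.500: g = -0.1545, g' = -0.533 → ψ₂ = 0.210
  ψ₂ = 0.210: g = -0.0015, g' = -0.547 → ψ₂ = 0.207
Converged at ψ₂ = 0.207.
  1: x = 0.328, y = 0.691
  2: x = 0.359, y = 0.174
  3: x = 0.312, y = 0.135

y_1 (drum 2) = 0.691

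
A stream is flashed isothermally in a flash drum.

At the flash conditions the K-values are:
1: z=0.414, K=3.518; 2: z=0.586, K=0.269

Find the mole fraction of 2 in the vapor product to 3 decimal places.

y_2 = 0.208

Rachford–Rice: g(V/F) = Σ zᵢ(Kᵢ−1)/(1+V/F(Kᵢ−1)) = 0.
Check two-phase: ΣzᵢKᵢ = 1.614 > 1 and Σzᵢ/Kᵢ = 2.296 > 1, so g(0) = 0.614 > 0 and g(1) = -1.296 < 0.
Binary case is linear: z₁(K₁−1)(1+V/F(K₂−1)) + z₂(K₂−1)(1+V/F(K₁−1)) = 0
⇒ V/F = [z₁(K₁−1)+z₂(K₂−1)] / [−(K₁−1)(K₂−1)] = 0.6141/1.8407 = 0.334
Compositions from xᵢ = zᵢ/(1+V/F(Kᵢ−1)), yᵢ = Kᵢxᵢ:
  1: x = 0.225, y = 0.792
  2: x = 0.775, y = 0.208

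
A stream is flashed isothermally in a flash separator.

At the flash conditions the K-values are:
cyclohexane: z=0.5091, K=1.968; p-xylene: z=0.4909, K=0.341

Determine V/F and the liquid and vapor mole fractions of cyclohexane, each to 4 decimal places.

Rachford–Rice: g(V/F) = Σ zᵢ(Kᵢ−1)/(1+V/F(Kᵢ−1)) = 0.
Check two-phase: ΣzᵢKᵢ = 1.1693 > 1 and Σzᵢ/Kᵢ = 1.6983 > 1, so g(0) = 0.1693 > 0 and g(1) = -0.6983 < 0.
Iterate (Newton) starting at V/F = 0.67:
  V/F = 0.6700: g = -0.28033, g' = -0.8591 → V/F = 0.3437
  V/F = 0.3437: g = -0.04844, g' = -0.6249 → V/F = 0.2662
  V/F = 0.2662: g = -0.00047, g' = -0.6151 → V/F = 0.2654
Converged at V/F = 0.2654.
Compositions from xᵢ = zᵢ/(1+V/F(Kᵢ−1)), yᵢ = Kᵢxᵢ:
  cyclohexane: x = 0.4050, y = 0.7971
  p-xylene: x = 0.5950, y = 0.2029

V/F = 0.2654, x_cyclohexane = 0.4050, y_cyclohexane = 0.7971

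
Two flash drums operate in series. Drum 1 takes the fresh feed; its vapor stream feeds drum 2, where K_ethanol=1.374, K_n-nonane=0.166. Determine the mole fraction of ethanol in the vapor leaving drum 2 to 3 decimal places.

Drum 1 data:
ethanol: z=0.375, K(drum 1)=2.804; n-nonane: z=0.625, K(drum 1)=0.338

y_ethanol (drum 2) = 0.949

Drum 1:
Material balance + equilibrium reduce to Σ zᵢ(Kᵢ−1)/(1+ψ₁(Kᵢ−1)) = 0.
Feasibility: ΣzᵢKᵢ = 1.263, Σzᵢ/Kᵢ = 1.983 — both > 1, two phases present.
Binary case is linear: z₁(K₁−1)(1+ψ₁(K₂−1)) + z₂(K₂−1)(1+ψ₁(K₁−1)) = 0
⇒ ψ₁ = [z₁(K₁−1)+z₂(K₂−1)] / [−(K₁−1)(K₂−1)] = 0.2627/1.1942 = 0.220
Drum-1 compositions:
  ethanol: x = 0.268, y = 0.753
  n-nonane: x = 0.732, y = 0.247
Drum-2 feed = drum-1 vapor: z₂ = (0.7527, 0.2473).
Drum 2:
Let ψ₂ = V/F and solve Σ zᵢ(Kᵢ−1)/(1+ψ₂(Kᵢ−1)) = 0.
g(0) = ΣzᵢKᵢ − 1 = 0.075 and g(1) = 1 − Σzᵢ/Kᵢ = -1.037, so a root lies in (0, 1).
Binary case is linear: z₁(K₁−1)(1+ψ₂(K₂−1)) + z₂(K₂−1)(1+ψ₂(K₁−1)) = 0
⇒ ψ₂ = [z₁(K₁−1)+z₂(K₂−1)] / [−(K₁−1)(K₂−1)] = 0.0753/0.3119 = 0.241
  ethanol: x = 0.690, y = 0.949
  n-nonane: x = 0.310, y = 0.051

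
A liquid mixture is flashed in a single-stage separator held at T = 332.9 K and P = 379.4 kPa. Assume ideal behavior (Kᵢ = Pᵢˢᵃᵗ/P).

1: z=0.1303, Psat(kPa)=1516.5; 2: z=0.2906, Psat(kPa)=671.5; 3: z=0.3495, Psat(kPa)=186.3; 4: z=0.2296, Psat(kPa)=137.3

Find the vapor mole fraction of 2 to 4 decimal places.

Raoult's law: Kᵢ = Pᵢˢᵃᵗ/P = Pᵢˢᵃᵗ/379.4.
  K_1 = 1516.5/379.4 = 3.997101, K_2 = 671.5/379.4 = 1.769900, K_3 = 186.3/379.4 = 0.491038, K_4 = 137.3/379.4 = 0.361887
Let ψ = V/F and solve Σ zᵢ(Kᵢ−1)/(1+ψ(Kᵢ−1)) = 0.
Feasibility: ΣzᵢKᵢ = 1.2899, Σzᵢ/Kᵢ = 1.5430 — both > 1, two phases present.
Iterate (Newton) starting at ψ = 0.56:
  ψ = 0.5600: g = -0.17463, g' = -0.6507 → ψ = 0.2916
  ψ = 0.2916: g = 0.00220, g' = -0.7141 → ψ = 0.2947
Converged at ψ = 0.2947.
Compositions from xᵢ = zᵢ/(1+ψ(Kᵢ−1)), yᵢ = Kᵢxᵢ:
  1: x = 0.0692, y = 0.2765
  2: x = 0.2369, y = 0.4192
  3: x = 0.4112, y = 0.2019
  4: x = 0.2828, y = 0.1023

y_2 = 0.4192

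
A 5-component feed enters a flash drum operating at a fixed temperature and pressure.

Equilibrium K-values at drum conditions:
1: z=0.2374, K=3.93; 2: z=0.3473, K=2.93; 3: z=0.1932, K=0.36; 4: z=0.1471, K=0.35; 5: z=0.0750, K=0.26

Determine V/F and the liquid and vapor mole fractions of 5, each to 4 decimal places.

V/F = 0.6986, x_5 = 0.1553, y_5 = 0.0404

Material balance + equilibrium reduce to Σ zᵢ(Kᵢ−1)/(1+V/F(Kᵢ−1)) = 0.
Feasibility: ΣzᵢKᵢ = 2.0911, Σzᵢ/Kᵢ = 1.4244 — both > 1, two phases present.
Iterate (Newton) starting at V/F = 0.5:
  V/F = 0.5000: g = 0.21171, g' = -1.0815 → V/F = 0.6958
  V/F = 0.6958: g = 0.00315, g' = -1.0952 → V/F = 0.6986
Converged at V/F = 0.6986.
Compositions from xᵢ = zᵢ/(1+V/F(Kᵢ−1)), yᵢ = Kᵢxᵢ:
  1: x = 0.0779, y = 0.3062
  2: x = 0.1479, y = 0.4333
  3: x = 0.3494, y = 0.1258
  4: x = 0.2695, y = 0.0943
  5: x = 0.1553, y = 0.0404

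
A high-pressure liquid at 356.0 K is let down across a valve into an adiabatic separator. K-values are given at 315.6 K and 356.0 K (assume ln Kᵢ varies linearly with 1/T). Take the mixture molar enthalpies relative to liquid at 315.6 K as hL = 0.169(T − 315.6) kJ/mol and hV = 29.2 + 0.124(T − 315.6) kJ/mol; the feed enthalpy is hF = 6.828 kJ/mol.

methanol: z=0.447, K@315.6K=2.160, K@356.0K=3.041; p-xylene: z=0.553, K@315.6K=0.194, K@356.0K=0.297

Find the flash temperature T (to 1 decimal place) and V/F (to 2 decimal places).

T = 326.4 K, V/F = 0.17

Adiabatic flash: solve Rachford–Rice at each trial T, then check hF = ψ·hV(T) + (1−ψ)·hL(T).
  T = 315.6 K: K = (2.160, 0.194), RR gives ψ = 0.078, H_out = 2.274 kJ/mol
  T = 356.0 K: K = (3.041, 0.297), RR gives ψ = 0.365, H_out = 16.819 kJ/mol
  T = 335.8 K: K = (2.589, 0.243), RR gives ψ = 0.243, H_out = 10.279 kJ/mol
  T = 325.7 K: K = (2.372, 0.218), RR gives ψ = 0.168, H_out = 6.548 kJ/mol
  T = 330.8 K: K = (2.481, 0.231), RR gives ψ = 0.207, H_out = 8.485 kJ/mol
  T = 328.2 K: K = (2.425, 0.224), RR gives ψ = 0.188, H_out = 7.513 kJ/mol
  T = 326.9 K: K = (2.397, 0.221), RR gives ψ = 0.178, H_out = 7.015 kJ/mol
Linear interpolation between T = 325.7 (H_out = 6.548) and T = 326.9 (H_out = 7.015) on hF = 6.828 gives T ≈ 326.4 K, at which ψ = 0.17.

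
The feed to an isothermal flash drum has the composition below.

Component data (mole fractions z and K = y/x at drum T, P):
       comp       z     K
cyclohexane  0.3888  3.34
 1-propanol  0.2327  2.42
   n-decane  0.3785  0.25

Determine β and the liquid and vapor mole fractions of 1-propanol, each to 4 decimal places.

β = 0.6332, x_1-propanol = 0.1225, y_1-propanol = 0.2965

Newton iteration, β⁰ = 0.5:
  β = 0.5000: g = 0.15830, g' = -1.1576 → β = 0.6367
  β = 0.6367: g = -0.00445, g' = -1.2528 → β = 0.6332
Converged at β = 0.6332.
Compositions from xᵢ = zᵢ/(1+β(Kᵢ−1)), yᵢ = Kᵢxᵢ:
  cyclohexane: x = 0.1567, y = 0.5233
  1-propanol: x = 0.1225, y = 0.2965
  n-decane: x = 0.7208, y = 0.1802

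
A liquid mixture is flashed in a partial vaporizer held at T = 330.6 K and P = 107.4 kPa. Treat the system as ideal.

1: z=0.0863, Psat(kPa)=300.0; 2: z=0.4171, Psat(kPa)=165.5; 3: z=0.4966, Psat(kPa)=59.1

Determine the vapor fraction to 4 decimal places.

ψ = 0.4101

Raoult's law: Kᵢ = Pᵢˢᵃᵗ/P = Pᵢˢᵃᵗ/107.4.
  K_1 = 300.0/107.4 = 2.793296, K_2 = 165.5/107.4 = 1.540968, K_3 = 59.1/107.4 = 0.550279
Newton–Raphson from ψ = 0.59:
  ψ = 0.5900: g = -0.05775, g' = -0.3218 → ψ = 0.4105
  ψ = 0.4105: g = -0.00013, g' = -0.3249 → ψ = 0.4101
Converged at ψ = 0.4101.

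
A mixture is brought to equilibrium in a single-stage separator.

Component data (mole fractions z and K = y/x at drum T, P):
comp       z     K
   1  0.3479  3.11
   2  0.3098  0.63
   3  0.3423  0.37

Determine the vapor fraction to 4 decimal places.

ψ = 0.3677

Rachford–Rice: g(ψ) = Σ zᵢ(Kᵢ−1)/(1+ψ(Kᵢ−1)) = 0.
g(0) = ΣzᵢKᵢ − 1 = 0.4038 and g(1) = 1 − Σzᵢ/Kᵢ = -0.5287, so a root lies in (0, 1).
Iterate (Newton) starting at ψ = 0.53:
  ψ = 0.5300: g = -0.11980, g' = -0.7170 → ψ = 0.3629
  ψ = 0.3629: g = 0.00375, g' = -0.7817 → ψ = 0.3677
Converged at ψ = 0.3677.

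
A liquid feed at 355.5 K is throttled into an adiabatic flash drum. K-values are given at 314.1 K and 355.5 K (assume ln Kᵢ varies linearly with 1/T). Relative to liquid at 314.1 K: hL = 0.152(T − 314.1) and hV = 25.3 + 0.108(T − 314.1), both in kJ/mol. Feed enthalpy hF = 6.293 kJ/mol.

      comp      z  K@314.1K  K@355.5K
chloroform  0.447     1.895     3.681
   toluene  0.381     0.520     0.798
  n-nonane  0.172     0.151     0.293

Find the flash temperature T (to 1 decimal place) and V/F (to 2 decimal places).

Adiabatic flash: solve Rachford–Rice at each trial T, then check hF = ψ·hV(T) + (1−ψ)·hL(T).
  T = 314.1 K: K = (1.895, 0.520, 0.151), RR gives ψ = 0.128, H_out = 3.251 kJ/mol
  T = 355.5 K: K = (3.681, 0.798, 0.293), RR gives ψ = 0.812, H_out = 25.347 kJ/mol
  T = 334.8 K: K = (2.696, 0.653, 0.215), RR gives ψ = 0.538, H_out = 16.262 kJ/mol
  T = 324.5 K: K = (2.275, 0.585, 0.181), RR gives ψ = 0.368, H_out = 10.713 kJ/mol
  T = 319.3 K: K = (2.079, 0.552, 0.166), RR gives ψ = 0.261, H_out = 7.323 kJ/mol
  T = 316.7 K: K = (1.986, 0.536, 0.158), RR gives ψ = 0.198, H_out = 5.393 kJ/mol
  T = 318.0 K: K = (2.032, 0.544, 0.162), RR gives ψ = 0.230, H_out = 6.381 kJ/mol
Linear interpolation between T = 316.7 (H_out = 5.393) and T = 318.0 (H_out = 6.381) on hF = 6.293 gives T ≈ 317.9 K, at which ψ = 0.23.

T = 317.9 K, V/F = 0.23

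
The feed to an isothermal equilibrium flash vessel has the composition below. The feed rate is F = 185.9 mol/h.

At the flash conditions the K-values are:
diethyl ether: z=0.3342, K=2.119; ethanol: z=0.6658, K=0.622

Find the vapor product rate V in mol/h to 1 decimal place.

Rachford–Rice: g(ψ) = Σ zᵢ(Kᵢ−1)/(1+ψ(Kᵢ−1)) = 0.
g(0) = ΣzᵢKᵢ − 1 = 0.1223 and g(1) = 1 − Σzᵢ/Kᵢ = -0.2281, so a root lies in (0, 1).
Binary case is linear: z₁(K₁−1)(1+ψ(K₂−1)) + z₂(K₂−1)(1+ψ(K₁−1)) = 0
⇒ ψ = [z₁(K₁−1)+z₂(K₂−1)] / [−(K₁−1)(K₂−1)] = 0.12230/0.42298 = 0.2891
Then V = ψ·F = 0.2891·185.9 = 53.7 mol/h and L = F − V = 132.2 mol/h.

V = 53.7 mol/h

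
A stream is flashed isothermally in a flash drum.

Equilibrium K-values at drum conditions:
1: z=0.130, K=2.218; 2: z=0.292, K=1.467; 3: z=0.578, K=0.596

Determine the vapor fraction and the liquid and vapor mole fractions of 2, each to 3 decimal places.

ψ = 0.193, x_2 = 0.268, y_2 = 0.393

Let ψ = V/F and solve Σ zᵢ(Kᵢ−1)/(1+ψ(Kᵢ−1)) = 0.
g(0) = ΣzᵢKᵢ − 1 = 0.061 and g(1) = 1 − Σzᵢ/Kᵢ = -0.227, so a root lies in (0, 1).
Newton–Raphson from ψ = 0.4:
  ψ = 0.400: g = -0.0572, g' = -0.267 → ψ = 0.186
  ψ = 0.186: g = 0.0022, g' = -0.292 → ψ = 0.193
Converged at ψ = 0.193.
Compositions from xᵢ = zᵢ/(1+ψ(Kᵢ−1)), yᵢ = Kᵢxᵢ:
  1: x = 0.105, y = 0.233
  2: x = 0.268, y = 0.393
  3: x = 0.627, y = 0.374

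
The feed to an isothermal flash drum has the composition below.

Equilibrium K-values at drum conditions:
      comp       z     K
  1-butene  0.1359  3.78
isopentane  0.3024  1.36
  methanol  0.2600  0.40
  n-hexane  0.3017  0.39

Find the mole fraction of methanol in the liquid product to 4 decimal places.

Let ψ = V/F and solve Σ zᵢ(Kᵢ−1)/(1+ψ(Kᵢ−1)) = 0.
g(0) = ΣzᵢKᵢ − 1 = 0.1466 and g(1) = 1 − Σzᵢ/Kᵢ = -0.6819, so a root lies in (0, 1).
Newton iteration, ψ⁰ = 0.64:
  ψ = 0.6400: g = -0.33073, g' = -0.7106 → ψ = 0.1746
  ψ = 0.1746: g = -0.02346, g' = -0.7681 → ψ = 0.1441
  ψ = 0.1441: g = 0.00073, g' = -0.8180 → ψ = 0.1450
Converged at ψ = 0.1450.
Compositions from xᵢ = zᵢ/(1+ψ(Kᵢ−1)), yᵢ = Kᵢxᵢ:
  1-butene: x = 0.0969, y = 0.3661
  isopentane: x = 0.2874, y = 0.3909
  methanol: x = 0.2848, y = 0.1139
  n-hexane: x = 0.3310, y = 0.1291

x_methanol = 0.2848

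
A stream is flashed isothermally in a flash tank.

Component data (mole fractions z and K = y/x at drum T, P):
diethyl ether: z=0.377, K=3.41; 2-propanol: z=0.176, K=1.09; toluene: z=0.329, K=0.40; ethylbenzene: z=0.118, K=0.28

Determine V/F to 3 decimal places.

Newton–Raphson from V/F = 0.5:
  V/F = 0.500: g = 0.0125, g' = -0.843 → V/F = 0.515
Converged at V/F = 0.515.

V/F = 0.515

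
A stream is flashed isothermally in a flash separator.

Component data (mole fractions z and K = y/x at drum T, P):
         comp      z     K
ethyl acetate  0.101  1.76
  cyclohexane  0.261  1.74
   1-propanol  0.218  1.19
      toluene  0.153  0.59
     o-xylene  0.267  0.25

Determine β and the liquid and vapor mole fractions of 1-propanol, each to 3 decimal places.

β = 0.126, x_1-propanol = 0.213, y_1-propanol = 0.253

Material balance + equilibrium reduce to Σ zᵢ(Kᵢ−1)/(1+β(Kᵢ−1)) = 0.
Feasibility: ΣzᵢKᵢ = 1.048, Σzᵢ/Kᵢ = 1.718 — both > 1, two phases present.
Iterate (Newton) starting at β = 0.56:
  β = 0.560: g = -0.1989, g' = -0.596 → β = 0.227
  β = 0.227: g = -0.0398, g' = -0.404 → β = 0.128
  β = 0.128: g = -0.0009, g' = -0.388 → β = 0.126
Converged at β = 0.126.
Compositions from xᵢ = zᵢ/(1+β(Kᵢ−1)), yᵢ = Kᵢxᵢ:
  ethyl acetate: x = 0.092, y = 0.162
  cyclohexane: x = 0.239, y = 0.415
  1-propanol: x = 0.213, y = 0.253
  toluene: x = 0.161, y = 0.095
  o-xylene: x = 0.295, y = 0.074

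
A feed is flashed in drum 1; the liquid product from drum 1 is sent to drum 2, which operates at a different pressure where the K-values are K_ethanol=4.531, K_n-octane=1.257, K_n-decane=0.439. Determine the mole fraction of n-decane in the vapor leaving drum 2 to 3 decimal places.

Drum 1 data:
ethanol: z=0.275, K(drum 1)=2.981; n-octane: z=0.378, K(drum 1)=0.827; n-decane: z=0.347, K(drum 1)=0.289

y_n-decane (drum 2) = 0.256

Drum 1:
Newton iteration, ψ₁⁰ = 0.41:
  ψ₁ = 0.410: g = -0.1180, g' = -0.691 → ψ₁ = 0.239
  ψ₁ = 0.239: g = 0.0041, g' = -0.764 → ψ₁ = 0.245
Converged at ψ₁ = 0.245.
Drum-1 compositions:
  ethanol: x = 0.185, y = 0.552
  n-octane: x = 0.395, y = 0.326
  n-decane: x = 0.420, y = 0.121
Drum-2 feed = drum-1 liquid: z₂ = (0.1852, 0.3947, 0.4201).
Drum 2:
Let ψ₂ = V/F and solve Σ zᵢ(Kᵢ−1)/(1+ψ₂(Kᵢ−1)) = 0.
g(0) = ΣzᵢKᵢ − 1 = 0.520 and g(1) = 1 − Σzᵢ/Kᵢ = -0.312, so a root lies in (0, 1).
Iterate (Newton) starting at ψ₂ = 0.5:
  ψ₂ = 0.500: g = -0.0011, g' = -0.578 → ψ₂ = 0.498
Converged at ψ₂ = 0.498.
  ethanol: x = 0.067, y = 0.304
  n-octane: x = 0.350, y = 0.440
  n-decane: x = 0.583, y = 0.256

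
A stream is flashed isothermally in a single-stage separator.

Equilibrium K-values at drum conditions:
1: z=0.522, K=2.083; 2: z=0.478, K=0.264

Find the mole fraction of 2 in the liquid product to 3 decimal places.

x_2 = 0.595

Let ψ = V/F and solve Σ zᵢ(Kᵢ−1)/(1+ψ(Kᵢ−1)) = 0.
g(0) = ΣzᵢKᵢ − 1 = 0.214 and g(1) = 1 − Σzᵢ/Kᵢ = -1.061, so a root lies in (0, 1).
Newton–Raphson from ψ = 0.5:
  ψ = 0.500: g = -0.1899, g' = -0.906 → ψ = 0.290
  ψ = 0.290: g = -0.0173, g' = -0.773 → ψ = 0.268
Converged at ψ = 0.268.
Compositions from xᵢ = zᵢ/(1+ψ(Kᵢ−1)), yᵢ = Kᵢxᵢ:
  1: x = 0.405, y = 0.843
  2: x = 0.595, y = 0.157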